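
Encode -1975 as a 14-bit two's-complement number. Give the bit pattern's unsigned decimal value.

14409

1975 in 14 bits: 00011110110111
Invert: 11100001001000
Add 1:  11100001001001 = 14409
(Check: 2^14 - 1975 = 16384 - 1975 = 14409.)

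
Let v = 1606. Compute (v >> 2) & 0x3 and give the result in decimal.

1

v = 011001000110
Shift right by 2: 0110010001
Mask low 2 bits: 01 = 1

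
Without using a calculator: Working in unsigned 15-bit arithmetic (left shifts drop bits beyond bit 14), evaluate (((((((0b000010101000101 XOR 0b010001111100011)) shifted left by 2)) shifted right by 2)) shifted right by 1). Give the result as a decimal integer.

851

0b000010101000101 = 000010101000101
0b010001111100011 = 010001111100011
→ XOR → 010011010100110 = 9894
→ shifted left by 2 (mod 2^15) → 001101010011000 = 6808
→ shifted right by 2 → 000011010100110 = 1702
→ shifted right by 1 → 000001101010011 = 851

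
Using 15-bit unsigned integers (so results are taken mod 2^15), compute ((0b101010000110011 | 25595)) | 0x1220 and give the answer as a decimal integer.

30715

0b101010000110011 = 101010000110011
25595 = 110001111111011
→ | → 111011111111011 = 30715
0x1220 = 001001000100000
→ | → 111011111111011 = 30715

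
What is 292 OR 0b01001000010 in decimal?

870

292 = 0100100100
b = 1001000010
 OR → 1101100110 = 870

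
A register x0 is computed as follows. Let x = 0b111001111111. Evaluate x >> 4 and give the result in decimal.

x = 111001111111
shift right by 4 → 000011100111 = 231
(equivalently, floor(3711 / 16))

231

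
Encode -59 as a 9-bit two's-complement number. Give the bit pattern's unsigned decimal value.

453

59 in 9 bits: 000111011
Invert: 111000100
Add 1:  111000101 = 453
(Check: 2^9 - 59 = 512 - 59 = 453.)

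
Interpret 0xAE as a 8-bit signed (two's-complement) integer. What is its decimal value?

pattern = 10101110 (MSB is 1 ⇒ negative)
Invert: 01010001, add 1 → 01010010 = 82, so the value is -82.
(Equivalently: 174 - 2^8 = 174 - 256 = -82.)

-82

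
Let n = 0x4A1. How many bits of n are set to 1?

4

0x4A1 = 10010100001
Count the 1s: 1 + 1 + 1 + 1 = 4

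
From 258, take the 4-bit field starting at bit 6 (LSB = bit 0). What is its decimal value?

v = 0100000010
Shift right by 6: 0100
Mask low 4 bits: 0100 = 4

4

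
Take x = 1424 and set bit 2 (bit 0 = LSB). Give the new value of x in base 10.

1428

x = 10110010000
bit 2 is currently 0; set it via x | (1 << 2) = x | 4
→ 10110010100 = 1428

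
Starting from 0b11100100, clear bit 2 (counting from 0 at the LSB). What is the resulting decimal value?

x = 11100100
bit 2 is currently 1; clear it via x & ~(1 << 2) = x & ~4
→ 11100000 = 224

224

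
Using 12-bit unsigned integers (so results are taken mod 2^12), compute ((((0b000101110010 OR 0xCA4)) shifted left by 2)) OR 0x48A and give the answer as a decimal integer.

0b000101110010 = 000101110010
0xCA4 = 110010100100
→ OR → 110111110110 = 3574
→ shifted left by 2 (mod 2^12) → 011111011000 = 2008
0x48A = 010010001010
→ OR → 011111011010 = 2010

2010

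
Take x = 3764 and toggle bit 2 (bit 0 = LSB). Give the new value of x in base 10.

x = 0111010110100
bit 2 is currently 1; toggle it via x ^ (1 << 2) = x ^ 4
→ 0111010110000 = 3760

3760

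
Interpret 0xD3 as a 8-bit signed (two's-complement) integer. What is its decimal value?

pattern = 11010011 (MSB is 1 ⇒ negative)
Invert: 00101100, add 1 → 00101101 = 45, so the value is -45.
(Equivalently: 211 - 2^8 = 211 - 256 = -45.)

-45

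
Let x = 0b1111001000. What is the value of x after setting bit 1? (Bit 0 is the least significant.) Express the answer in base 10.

970

x = 1111001000
bit 1 is currently 0; set it via x | (1 << 1) = x | 2
→ 1111001010 = 970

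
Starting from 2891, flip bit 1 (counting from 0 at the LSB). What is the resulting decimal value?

x = 101101001011
bit 1 is currently 1; toggle it via x ^ (1 << 1) = x ^ 2
→ 101101001001 = 2889

2889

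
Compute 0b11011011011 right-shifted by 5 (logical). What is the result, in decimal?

54

x = 11011011011
shift right by 5 → 00000110110 = 54
(equivalently, floor(1755 / 32))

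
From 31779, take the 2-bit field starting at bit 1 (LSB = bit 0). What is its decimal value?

1

v = 111110000100011
Shift right by 1: 11111000010001
Mask low 2 bits: 01 = 1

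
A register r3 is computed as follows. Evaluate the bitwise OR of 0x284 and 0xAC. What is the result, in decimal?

684

0x284 = 1010000100
0xAC = 0010101100
 OR → 1010101100 = 684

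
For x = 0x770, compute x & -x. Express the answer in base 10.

x = 11101110000 = 1904
-x (two's complement) = …00010010000
AND   = 00000010000 = 16
(x & -x isolates the lowest set bit of x.)

16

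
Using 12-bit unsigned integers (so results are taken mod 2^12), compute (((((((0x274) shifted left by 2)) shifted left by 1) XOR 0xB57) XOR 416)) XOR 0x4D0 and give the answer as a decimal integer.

0x274 = 001001110100
→ shifted left by 2 (mod 2^12) → 100111010000 = 2512
→ shifted left by 1 (mod 2^12) → 001110100000 = 928
0xB57 = 101101010111
→ XOR → 100011110111 = 2295
416 = 000110100000
→ XOR → 100101010111 = 2391
0x4D0 = 010011010000
→ XOR → 110110000111 = 3463

3463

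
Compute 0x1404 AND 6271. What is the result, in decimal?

0x1404 = 1010000000100
6271 = 1100001111111
AND → 1000000000100 = 4100

4100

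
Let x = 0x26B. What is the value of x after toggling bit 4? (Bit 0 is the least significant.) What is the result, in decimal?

x = 1001101011
bit 4 is currently 0; toggle it via x ^ (1 << 4) = x ^ 16
→ 1001111011 = 635

635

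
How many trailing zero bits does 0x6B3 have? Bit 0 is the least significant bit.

0

0x6B3 = 11010110011
Trailing zeros: 0, so the lowest set bit is bit 0 (value 1).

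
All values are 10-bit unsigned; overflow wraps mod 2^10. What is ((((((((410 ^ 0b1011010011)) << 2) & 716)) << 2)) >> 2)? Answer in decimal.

410 = 0110011010
0b1011010011 = 1011010011
→ ^ → 1101001001 = 841
→ << 2 (mod 2^10) → 0100100100 = 292
716 = 1011001100
→ & → 0000000100 = 4
→ << 2 (mod 2^10) → 0000010000 = 16
→ >> 2 → 0000000100 = 4

4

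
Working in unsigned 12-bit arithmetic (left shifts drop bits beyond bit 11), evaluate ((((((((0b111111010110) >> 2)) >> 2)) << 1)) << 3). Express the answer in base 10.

4048

0b111111010110 = 111111010110
→ >> 2 → 001111110101 = 1013
→ >> 2 → 000011111101 = 253
→ << 1 (mod 2^12) → 000111111010 = 506
→ << 3 (mod 2^12) → 111111010000 = 4048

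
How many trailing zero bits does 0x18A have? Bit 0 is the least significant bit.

1

0x18A = 110001010
Trailing zeros: 1, so the lowest set bit is bit 1 (value 2).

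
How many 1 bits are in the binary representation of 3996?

3996 = 111110011100
Count the 1s: 1 + 1 + 1 + 1 + 1 + 1 + 1 + 1 = 8

8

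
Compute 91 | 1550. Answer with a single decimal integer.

91 = 00001011011
1550 = 11000001110
 OR → 11001011111 = 1631

1631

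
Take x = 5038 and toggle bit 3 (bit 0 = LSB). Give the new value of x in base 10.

5030

x = 01001110101110
bit 3 is currently 1; toggle it via x ^ (1 << 3) = x ^ 8
→ 01001110100110 = 5030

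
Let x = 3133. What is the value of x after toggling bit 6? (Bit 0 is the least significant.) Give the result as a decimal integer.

3197

x = 110000111101
bit 6 is currently 0; toggle it via x ^ (1 << 6) = x ^ 64
→ 110001111101 = 3197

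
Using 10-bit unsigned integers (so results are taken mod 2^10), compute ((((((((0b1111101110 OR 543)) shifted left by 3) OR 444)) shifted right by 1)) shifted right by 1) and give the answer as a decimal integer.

0b1111101110 = 1111101110
543 = 1000011111
→ OR → 1111111111 = 1023
→ shifted left by 3 (mod 2^10) → 1111111000 = 1016
444 = 0110111100
→ OR → 1111111100 = 1020
→ shifted right by 1 → 0111111110 = 510
→ shifted right by 1 → 0011111111 = 255

255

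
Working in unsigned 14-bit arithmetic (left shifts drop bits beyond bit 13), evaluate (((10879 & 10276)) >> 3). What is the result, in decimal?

1284

10879 = 10101001111111
10276 = 10100000100100
→ & → 10100000100100 = 10276
→ >> 3 → 00010100000100 = 1284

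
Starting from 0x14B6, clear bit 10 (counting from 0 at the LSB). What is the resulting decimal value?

4278

x = 1010010110110
bit 10 is currently 1; clear it via x & ~(1 << 10) = x & ~1024
→ 1000010110110 = 4278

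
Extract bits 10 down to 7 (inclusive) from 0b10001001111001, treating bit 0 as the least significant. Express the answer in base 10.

v = 10001001111001
Shift right by 7: 1000100
Mask low 4 bits: 0100 = 4

4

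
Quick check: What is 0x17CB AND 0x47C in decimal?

1096

0x17CB = 1011111001011
0x47C = 0010001111100
AND → 0010001001000 = 1096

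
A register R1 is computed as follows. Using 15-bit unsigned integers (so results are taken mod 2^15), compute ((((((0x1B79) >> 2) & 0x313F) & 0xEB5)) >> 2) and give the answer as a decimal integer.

0x1B79 = 001101101111001
→ >> 2 → 000011011011110 = 1758
0x313F = 011000100111111
→ & → 000000000011110 = 30
0xEB5 = 000111010110101
→ & → 000000000010100 = 20
→ >> 2 → 000000000000101 = 5

5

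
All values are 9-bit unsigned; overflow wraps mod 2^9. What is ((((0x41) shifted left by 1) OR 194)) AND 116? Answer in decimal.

0x41 = 001000001
→ shifted left by 1 (mod 2^9) → 010000010 = 130
194 = 011000010
→ OR → 011000010 = 194
116 = 001110100
→ AND → 001000000 = 64

64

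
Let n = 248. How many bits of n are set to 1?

248 = 11111000
Count the 1s: 1 + 1 + 1 + 1 + 1 = 5

5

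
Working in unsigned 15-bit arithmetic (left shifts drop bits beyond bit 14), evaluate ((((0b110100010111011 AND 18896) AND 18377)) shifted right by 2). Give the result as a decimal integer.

4128

0b110100010111011 = 110100010111011
18896 = 100100111010000
→ AND → 100100010010000 = 18576
18377 = 100011111001001
→ AND → 100000010000000 = 16512
→ shifted right by 2 → 001000000100000 = 4128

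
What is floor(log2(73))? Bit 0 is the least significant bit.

6

73 = 1001001
The topmost 1 is at position 6 (since 2^6 = 64 ≤ 73 < 128).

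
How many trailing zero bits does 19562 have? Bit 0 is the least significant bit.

19562 = 100110001101010
Trailing zeros: 1, so the lowest set bit is bit 1 (value 2).

1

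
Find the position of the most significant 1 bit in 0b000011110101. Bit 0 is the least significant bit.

0b000011110101 = 11110101
The topmost 1 is at position 7 (since 2^7 = 128 ≤ 245 < 256).

7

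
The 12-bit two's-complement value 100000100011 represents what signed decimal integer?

-2013

pattern = 100000100011 (MSB is 1 ⇒ negative)
Invert: 011111011100, add 1 → 011111011101 = 2013, so the value is -2013.
(Equivalently: 2083 - 2^12 = 2083 - 4096 = -2013.)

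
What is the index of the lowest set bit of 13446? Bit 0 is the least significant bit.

1

13446 = 11010010000110
Trailing zeros: 1, so the lowest set bit is bit 1 (value 2).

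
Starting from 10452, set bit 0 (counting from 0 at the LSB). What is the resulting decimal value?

10453

x = 0010100011010100
bit 0 is currently 0; set it via x | (1 << 0) = x | 1
→ 0010100011010101 = 10453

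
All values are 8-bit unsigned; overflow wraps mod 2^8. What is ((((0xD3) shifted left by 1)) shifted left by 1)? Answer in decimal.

0xD3 = 11010011
→ shifted left by 1 (mod 2^8) → 10100110 = 166
→ shifted left by 1 (mod 2^8) → 01001100 = 76

76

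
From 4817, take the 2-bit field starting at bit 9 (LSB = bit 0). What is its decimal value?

v = 1001011010001
Shift right by 9: 1001
Mask low 2 bits: 01 = 1

1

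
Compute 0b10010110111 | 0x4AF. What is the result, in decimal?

1215

a = 10010110111
0x4AF = 10010101111
 OR → 10010111111 = 1215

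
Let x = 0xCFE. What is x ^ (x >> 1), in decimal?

x = 110011111110 = 3326
x>>1 = 011001111111
XOR  = 101010000001 = 2689
(x ^ (x >> 1) gives the standard binary-reflected Gray code of x.)

2689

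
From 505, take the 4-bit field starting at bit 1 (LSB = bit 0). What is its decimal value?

v = 111111001
Shift right by 1: 11111100
Mask low 4 bits: 1100 = 12

12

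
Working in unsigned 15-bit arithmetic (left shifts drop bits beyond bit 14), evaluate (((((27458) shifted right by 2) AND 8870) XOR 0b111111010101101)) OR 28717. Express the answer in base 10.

27458 = 110101101000010
→ shifted right by 2 → 001101011010000 = 6864
8870 = 010001010100110
→ AND → 000001010000000 = 640
0b111111010101101 = 111111010101101
→ XOR → 111110000101101 = 31789
28717 = 111000000101101
→ OR → 111110000101101 = 31789

31789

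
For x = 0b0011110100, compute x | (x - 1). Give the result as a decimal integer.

x = 11110100 = 244
x - 1 = 11110011
OR    = 11110111 = 247
(x | (x - 1) sets all bits below the lowest set bit.)

247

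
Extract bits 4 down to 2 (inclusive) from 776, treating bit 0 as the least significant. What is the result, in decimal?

2

v = 1100001000
Shift right by 2: 11000010
Mask low 3 bits: 010 = 2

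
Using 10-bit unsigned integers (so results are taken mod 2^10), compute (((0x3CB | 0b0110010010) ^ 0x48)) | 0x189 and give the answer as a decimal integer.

0x3CB = 1111001011
0b0110010010 = 0110010010
→ | → 1111011011 = 987
0x48 = 0001001000
→ ^ → 1110010011 = 915
0x189 = 0110001001
→ | → 1110011011 = 923

923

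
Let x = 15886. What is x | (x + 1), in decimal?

15887

x = 11111000001110 = 15886
x + 1 = 11111000001111
OR    = 11111000001111 = 15887
(x | (x + 1) sets the lowest cleared bit.)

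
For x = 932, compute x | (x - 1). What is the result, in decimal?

935

x = 1110100100 = 932
x - 1 = 1110100011
OR    = 1110100111 = 935
(x | (x - 1) sets all bits below the lowest set bit.)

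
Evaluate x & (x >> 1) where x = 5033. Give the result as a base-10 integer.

x = 1001110101001 = 5033
x>>1 = 0100111010100
AND  = 0000110000000 = 384
(x & (x >> 1) has a 1 wherever x has two consecutive 1 bits.)

384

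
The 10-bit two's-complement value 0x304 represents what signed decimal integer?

pattern = 1100000100 (MSB is 1 ⇒ negative)
Invert: 0011111011, add 1 → 0011111100 = 252, so the value is -252.
(Equivalently: 772 - 2^10 = 772 - 1024 = -252.)

-252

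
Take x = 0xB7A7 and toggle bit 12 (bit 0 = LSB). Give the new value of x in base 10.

42919

x = 1011011110100111
bit 12 is currently 1; toggle it via x ^ (1 << 12) = x ^ 4096
→ 1010011110100111 = 42919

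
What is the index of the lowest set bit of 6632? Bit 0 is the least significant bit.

6632 = 1100111101000
Trailing zeros: 3, so the lowest set bit is bit 3 (value 8).

3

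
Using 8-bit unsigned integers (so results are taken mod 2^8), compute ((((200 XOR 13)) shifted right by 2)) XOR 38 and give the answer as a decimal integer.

23

200 = 11001000
13 = 00001101
→ XOR → 11000101 = 197
→ shifted right by 2 → 00110001 = 49
38 = 00100110
→ XOR → 00010111 = 23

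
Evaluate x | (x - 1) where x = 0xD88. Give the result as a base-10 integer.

x = 110110001000 = 3464
x - 1 = 110110000111
OR    = 110110001111 = 3471
(x | (x - 1) sets all bits below the lowest set bit.)

3471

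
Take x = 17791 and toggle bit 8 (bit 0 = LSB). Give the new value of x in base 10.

17535

x = 100010101111111
bit 8 is currently 1; toggle it via x ^ (1 << 8) = x ^ 256
→ 100010001111111 = 17535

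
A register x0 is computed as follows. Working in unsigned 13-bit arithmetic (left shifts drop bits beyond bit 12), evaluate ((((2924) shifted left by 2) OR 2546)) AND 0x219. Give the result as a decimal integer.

2924 = 0101101101100
→ shifted left by 2 (mod 2^13) → 0110110110000 = 3504
2546 = 0100111110010
→ OR → 0110111110010 = 3570
0x219 = 0001000011001
→ AND → 0000000010000 = 16

16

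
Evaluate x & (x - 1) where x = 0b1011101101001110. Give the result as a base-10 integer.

x = 1011101101001110 = 47950
x - 1 = 1011101101001101
AND   = 1011101101001100 = 47948
(x & (x - 1) clears the lowest set bit of x.)

47948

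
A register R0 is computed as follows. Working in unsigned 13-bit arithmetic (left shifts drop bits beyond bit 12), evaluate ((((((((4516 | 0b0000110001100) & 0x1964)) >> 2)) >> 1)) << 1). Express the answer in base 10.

4516 = 1000110100100
0b0000110001100 = 0000110001100
→ | → 1000110101100 = 4524
0x1964 = 1100101100100
→ & → 1000100100100 = 4388
→ >> 2 → 0010001001001 = 1097
→ >> 1 → 0001000100100 = 548
→ << 1 (mod 2^13) → 0010001001000 = 1096

1096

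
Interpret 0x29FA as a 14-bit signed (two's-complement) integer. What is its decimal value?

-5638

pattern = 10100111111010 (MSB is 1 ⇒ negative)
Invert: 01011000000101, add 1 → 01011000000110 = 5638, so the value is -5638.
(Equivalently: 10746 - 2^14 = 10746 - 16384 = -5638.)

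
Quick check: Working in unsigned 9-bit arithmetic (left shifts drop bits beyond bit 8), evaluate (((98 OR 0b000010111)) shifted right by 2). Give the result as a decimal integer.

29

98 = 001100010
0b000010111 = 000010111
→ OR → 001110111 = 119
→ shifted right by 2 → 000011101 = 29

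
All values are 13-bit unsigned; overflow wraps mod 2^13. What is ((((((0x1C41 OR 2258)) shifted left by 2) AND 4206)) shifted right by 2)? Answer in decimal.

1043

0x1C41 = 1110001000001
2258 = 0100011010010
→ OR → 1110011010011 = 7379
→ shifted left by 2 (mod 2^13) → 1001101001100 = 4940
4206 = 1000001101110
→ AND → 1000001001100 = 4172
→ shifted right by 2 → 0010000010011 = 1043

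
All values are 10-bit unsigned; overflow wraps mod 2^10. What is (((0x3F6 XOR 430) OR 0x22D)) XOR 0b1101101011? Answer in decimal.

0x3F6 = 1111110110
430 = 0110101110
→ XOR → 1001011000 = 600
0x22D = 1000101101
→ OR → 1001111101 = 637
0b1101101011 = 1101101011
→ XOR → 0100010110 = 278

278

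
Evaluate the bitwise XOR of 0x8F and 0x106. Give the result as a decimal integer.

0x8F = 010001111
0x106 = 100000110
XOR → 110001001 = 393

393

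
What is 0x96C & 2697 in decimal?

0x96C = 100101101100
2697 = 101010001001
AND → 100000001000 = 2056

2056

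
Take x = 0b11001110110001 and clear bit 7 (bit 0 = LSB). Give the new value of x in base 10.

x = 11001110110001
bit 7 is currently 1; clear it via x & ~(1 << 7) = x & ~128
→ 11001100110001 = 13105

13105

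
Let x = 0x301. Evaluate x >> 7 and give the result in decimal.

6

0x301 = 1100000001
shift right by 7 → 0000000110 = 6
(equivalently, floor(769 / 128))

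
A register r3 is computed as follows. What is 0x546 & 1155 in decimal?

0x546 = 10101000110
1155 = 10010000011
AND → 10000000010 = 1026

1026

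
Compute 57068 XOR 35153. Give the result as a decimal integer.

57068 = 1101111011101100
35153 = 1000100101010001
XOR → 0101011110111101 = 22461

22461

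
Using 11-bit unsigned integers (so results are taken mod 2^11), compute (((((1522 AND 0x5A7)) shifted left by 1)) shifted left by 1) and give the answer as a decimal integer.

1672

1522 = 10111110010
0x5A7 = 10110100111
→ AND → 10110100010 = 1442
→ shifted left by 1 (mod 2^11) → 01101000100 = 836
→ shifted left by 1 (mod 2^11) → 11010001000 = 1672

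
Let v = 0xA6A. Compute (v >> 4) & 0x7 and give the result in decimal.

v = 0101001101010
Shift right by 4: 010100110
Mask low 3 bits: 110 = 6

6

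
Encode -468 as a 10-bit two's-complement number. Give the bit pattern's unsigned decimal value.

468 in 10 bits: 0111010100
Invert: 1000101011
Add 1:  1000101100 = 556
(Check: 2^10 - 468 = 1024 - 468 = 556.)

556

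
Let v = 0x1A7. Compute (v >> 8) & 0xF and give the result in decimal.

1

v = 0000110100111
Shift right by 8: 00001
Mask low 4 bits: 0001 = 1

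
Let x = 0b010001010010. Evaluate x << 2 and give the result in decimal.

4424

x = 0010001010010
shift left by 2 → 1000101001000 = 4424
(equivalently, 1106 × 2^2 = 1106 × 4)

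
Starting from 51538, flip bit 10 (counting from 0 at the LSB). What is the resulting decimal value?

52562

x = 1100100101010010
bit 10 is currently 0; toggle it via x ^ (1 << 10) = x ^ 1024
→ 1100110101010010 = 52562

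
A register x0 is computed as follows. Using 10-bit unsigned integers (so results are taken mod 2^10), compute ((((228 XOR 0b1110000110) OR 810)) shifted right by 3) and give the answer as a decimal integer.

228 = 0011100100
0b1110000110 = 1110000110
→ XOR → 1101100010 = 866
810 = 1100101010
→ OR → 1101101010 = 874
→ shifted right by 3 → 0001101101 = 109

109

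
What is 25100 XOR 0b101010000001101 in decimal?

25100 = 110001000001100
b = 101010000001101
XOR → 011011000000001 = 13825

13825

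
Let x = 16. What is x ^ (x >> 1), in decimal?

24

x = 10000 = 16
x>>1 = 01000
XOR  = 11000 = 24
(x ^ (x >> 1) gives the standard binary-reflected Gray code of x.)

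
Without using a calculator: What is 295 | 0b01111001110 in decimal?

1007

295 = 0100100111
b = 1111001110
 OR → 1111101111 = 1007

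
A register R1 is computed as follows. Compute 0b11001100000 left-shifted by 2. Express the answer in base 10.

6528

x = 0011001100000
shift left by 2 → 1100110000000 = 6528
(equivalently, 1632 × 2^2 = 1632 × 4)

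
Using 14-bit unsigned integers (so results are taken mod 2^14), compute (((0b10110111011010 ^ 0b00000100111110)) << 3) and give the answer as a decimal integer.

10016

0b10110111011010 = 10110111011010
0b00000100111110 = 00000100111110
→ ^ → 10110011100100 = 11492
→ << 3 (mod 2^14) → 10011100100000 = 10016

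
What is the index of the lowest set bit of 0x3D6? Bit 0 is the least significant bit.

0x3D6 = 1111010110
Trailing zeros: 1, so the lowest set bit is bit 1 (value 2).

1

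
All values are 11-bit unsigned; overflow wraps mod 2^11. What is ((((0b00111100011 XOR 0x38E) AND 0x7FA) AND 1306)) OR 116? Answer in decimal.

124

0b00111100011 = 00111100011
0x38E = 01110001110
→ XOR → 01001101101 = 621
0x7FA = 11111111010
→ AND → 01001101000 = 616
1306 = 10100011010
→ AND → 00000001000 = 8
116 = 00001110100
→ OR → 00001111100 = 124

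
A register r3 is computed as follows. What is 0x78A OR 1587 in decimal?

0x78A = 11110001010
1587 = 11000110011
 OR → 11110111011 = 1979

1979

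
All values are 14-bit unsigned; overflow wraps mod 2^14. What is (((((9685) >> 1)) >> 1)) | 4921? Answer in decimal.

9685 = 10010111010101
→ >> 1 → 01001011101010 = 4842
→ >> 1 → 00100101110101 = 2421
4921 = 01001100111001
→ | → 01101101111101 = 7037

7037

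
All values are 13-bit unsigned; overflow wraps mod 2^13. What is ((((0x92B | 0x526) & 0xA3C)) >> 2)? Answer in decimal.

523

0x92B = 0100100101011
0x526 = 0010100100110
→ | → 0110100101111 = 3375
0xA3C = 0101000111100
→ & → 0100000101100 = 2092
→ >> 2 → 0001000001011 = 523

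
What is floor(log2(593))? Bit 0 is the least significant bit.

593 = 1001010001
The topmost 1 is at position 9 (since 2^9 = 512 ≤ 593 < 1024).

9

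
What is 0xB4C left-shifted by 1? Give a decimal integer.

0xB4C = 0101101001100
shift left by 1 → 1011010011000 = 5784
(equivalently, 2892 × 2^1 = 2892 × 2)

5784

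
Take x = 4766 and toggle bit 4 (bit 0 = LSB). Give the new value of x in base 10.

4750

x = 1001010011110
bit 4 is currently 1; toggle it via x ^ (1 << 4) = x ^ 16
→ 1001010001110 = 4750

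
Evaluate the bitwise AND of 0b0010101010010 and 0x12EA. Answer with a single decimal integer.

66

a = 0010101010010
0x12EA = 1001011101010
AND → 0000001000010 = 66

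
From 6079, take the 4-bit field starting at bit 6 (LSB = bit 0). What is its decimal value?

v = 001011110111111
Shift right by 6: 001011110
Mask low 4 bits: 1110 = 14

14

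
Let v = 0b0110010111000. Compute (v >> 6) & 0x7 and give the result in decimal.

v = 0110010111000
Shift right by 6: 0110010
Mask low 3 bits: 010 = 2

2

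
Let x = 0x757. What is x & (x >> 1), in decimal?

771

x = 11101010111 = 1879
x>>1 = 01110101011
AND  = 01100000011 = 771
(x & (x >> 1) has a 1 wherever x has two consecutive 1 bits.)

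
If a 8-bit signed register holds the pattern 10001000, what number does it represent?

pattern = 10001000 (MSB is 1 ⇒ negative)
Invert: 01110111, add 1 → 01111000 = 120, so the value is -120.
(Equivalently: 136 - 2^8 = 136 - 256 = -120.)

-120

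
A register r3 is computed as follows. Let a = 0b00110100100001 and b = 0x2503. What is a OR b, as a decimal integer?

a = 00110100100001
0x2503 = 10010100000011
 OR → 10110100100011 = 11555

11555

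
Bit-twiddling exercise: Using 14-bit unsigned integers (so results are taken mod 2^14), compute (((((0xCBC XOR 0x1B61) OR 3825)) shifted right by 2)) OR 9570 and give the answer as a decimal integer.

10239

0xCBC = 00110010111100
0x1B61 = 01101101100001
→ XOR → 01011111011101 = 6109
3825 = 00111011110001
→ OR → 01111111111101 = 8189
→ shifted right by 2 → 00011111111111 = 2047
9570 = 10010101100010
→ OR → 10011111111111 = 10239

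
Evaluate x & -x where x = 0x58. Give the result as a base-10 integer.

x = 1011000 = 88
-x (two's complement) = …0101000
AND   = 0001000 = 8
(x & -x isolates the lowest set bit of x.)

8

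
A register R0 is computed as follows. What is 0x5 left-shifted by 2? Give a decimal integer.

20

0x5 = 00101
shift left by 2 → 10100 = 20
(equivalently, 5 × 2^2 = 5 × 4)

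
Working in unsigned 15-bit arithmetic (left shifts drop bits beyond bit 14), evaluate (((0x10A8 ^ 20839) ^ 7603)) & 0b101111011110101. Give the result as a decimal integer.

0x10A8 = 001000010101000
20839 = 101000101100111
→ ^ → 100000111001111 = 16847
7603 = 001110110110011
→ ^ → 101110001111100 = 23676
0b101111011110101 = 101111011110101
→ & → 101110001110100 = 23668

23668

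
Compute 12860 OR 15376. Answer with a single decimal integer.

12860 = 11001000111100
15376 = 11110000010000
 OR → 11111000111100 = 15932

15932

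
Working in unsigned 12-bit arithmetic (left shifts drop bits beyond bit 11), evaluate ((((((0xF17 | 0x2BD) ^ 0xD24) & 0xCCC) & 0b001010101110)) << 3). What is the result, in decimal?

1088

0xF17 = 111100010111
0x2BD = 001010111101
→ | → 111110111111 = 4031
0xD24 = 110100100100
→ ^ → 001010011011 = 667
0xCCC = 110011001100
→ & → 000010001000 = 136
0b001010101110 = 001010101110
→ & → 000010001000 = 136
→ << 3 (mod 2^12) → 010001000000 = 1088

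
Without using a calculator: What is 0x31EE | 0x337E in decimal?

0x31EE = 11000111101110
0x337E = 11001101111110
 OR → 11001111111110 = 13310

13310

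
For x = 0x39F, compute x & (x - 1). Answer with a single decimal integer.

x = 1110011111 = 927
x - 1 = 1110011110
AND   = 1110011110 = 926
(x & (x - 1) clears the lowest set bit of x.)

926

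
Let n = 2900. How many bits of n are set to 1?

2900 = 101101010100
Count the 1s: 1 + 1 + 1 + 1 + 1 + 1 = 6

6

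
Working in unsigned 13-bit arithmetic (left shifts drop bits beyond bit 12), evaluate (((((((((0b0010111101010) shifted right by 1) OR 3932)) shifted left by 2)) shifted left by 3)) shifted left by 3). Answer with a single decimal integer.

7424

0b0010111101010 = 0010111101010
→ shifted right by 1 → 0001011110101 = 757
3932 = 0111101011100
→ OR → 0111111111101 = 4093
→ shifted left by 2 (mod 2^13) → 1111111110100 = 8180
→ shifted left by 3 (mod 2^13) → 1111110100000 = 8096
→ shifted left by 3 (mod 2^13) → 1110100000000 = 7424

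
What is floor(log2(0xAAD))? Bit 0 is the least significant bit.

0xAAD = 101010101101
The topmost 1 is at position 11 (since 2^11 = 2048 ≤ 2733 < 4096).

11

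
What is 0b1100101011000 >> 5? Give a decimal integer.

x = 1100101011000
shift right by 5 → 0000011001010 = 202
(equivalently, floor(6488 / 32))

202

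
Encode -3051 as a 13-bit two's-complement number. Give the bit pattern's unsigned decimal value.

5141

3051 in 13 bits: 0101111101011
Invert: 1010000010100
Add 1:  1010000010101 = 5141
(Check: 2^13 - 3051 = 8192 - 3051 = 5141.)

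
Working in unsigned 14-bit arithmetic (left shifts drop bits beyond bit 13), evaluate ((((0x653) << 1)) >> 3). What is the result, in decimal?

404

0x653 = 00011001010011
→ << 1 (mod 2^14) → 00110010100110 = 3238
→ >> 3 → 00000110010100 = 404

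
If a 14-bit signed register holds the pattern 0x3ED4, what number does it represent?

-300

pattern = 11111011010100 (MSB is 1 ⇒ negative)
Invert: 00000100101011, add 1 → 00000100101100 = 300, so the value is -300.
(Equivalently: 16084 - 2^14 = 16084 - 16384 = -300.)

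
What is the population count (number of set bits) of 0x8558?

6

0x8558 = 1000010101011000
Count the 1s: 1 + 1 + 1 + 1 + 1 + 1 = 6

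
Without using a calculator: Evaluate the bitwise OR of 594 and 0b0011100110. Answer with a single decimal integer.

594 = 1001010010
b = 0011100110
 OR → 1011110110 = 758

758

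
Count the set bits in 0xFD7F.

0xFD7F = 1111110101111111
Count the 1s: 1 + 1 + 1 + 1 + 1 + 1 + 1 + 1 + 1 + 1 + 1 + 1 + 1 + 1 = 14

14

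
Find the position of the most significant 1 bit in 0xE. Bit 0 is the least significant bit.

3

0xE = 1110
The topmost 1 is at position 3 (since 2^3 = 8 ≤ 14 < 16).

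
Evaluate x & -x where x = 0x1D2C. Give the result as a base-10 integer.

x = 1110100101100 = 7468
-x (two's complement) = …0001011010100
AND   = 0000000000100 = 4
(x & -x isolates the lowest set bit of x.)

4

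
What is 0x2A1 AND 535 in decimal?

0x2A1 = 1010100001
535 = 1000010111
AND → 1000000001 = 513

513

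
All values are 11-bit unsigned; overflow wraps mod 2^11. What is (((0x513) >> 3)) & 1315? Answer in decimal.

0x513 = 10100010011
→ >> 3 → 00010100010 = 162
1315 = 10100100011
→ & → 00000100010 = 34

34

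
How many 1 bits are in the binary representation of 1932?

6

1932 = 11110001100
Count the 1s: 1 + 1 + 1 + 1 + 1 + 1 = 6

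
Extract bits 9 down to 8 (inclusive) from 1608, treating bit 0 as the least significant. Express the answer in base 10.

v = 011001001000
Shift right by 8: 0110
Mask low 2 bits: 10 = 2

2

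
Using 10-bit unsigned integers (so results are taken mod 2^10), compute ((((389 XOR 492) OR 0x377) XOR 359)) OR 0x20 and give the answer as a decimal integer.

389 = 0110000101
492 = 0111101100
→ XOR → 0001101001 = 105
0x377 = 1101110111
→ OR → 1101111111 = 895
359 = 0101100111
→ XOR → 1000011000 = 536
0x20 = 0000100000
→ OR → 1000111000 = 568

568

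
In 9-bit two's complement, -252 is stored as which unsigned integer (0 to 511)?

252 in 9 bits: 011111100
Invert: 100000011
Add 1:  100000100 = 260
(Check: 2^9 - 252 = 512 - 252 = 260.)

260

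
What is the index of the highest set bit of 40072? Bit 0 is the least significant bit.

15

40072 = 1001110010001000
The topmost 1 is at position 15 (since 2^15 = 32768 ≤ 40072 < 65536).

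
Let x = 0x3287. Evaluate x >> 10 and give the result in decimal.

0x3287 = 11001010000111
shift right by 10 → 00000000001100 = 12
(equivalently, floor(12935 / 1024))

12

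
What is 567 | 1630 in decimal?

1663

567 = 01000110111
1630 = 11001011110
 OR → 11001111111 = 1663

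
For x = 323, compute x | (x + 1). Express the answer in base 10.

327

x = 101000011 = 323
x + 1 = 101000100
OR    = 101000111 = 327
(x | (x + 1) sets the lowest cleared bit.)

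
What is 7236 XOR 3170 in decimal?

7236 = 1110001000100
3170 = 0110001100010
XOR → 1000000100110 = 4134

4134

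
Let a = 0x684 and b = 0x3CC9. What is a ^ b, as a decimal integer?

14925

0x684 = 00011010000100
0x3CC9 = 11110011001001
XOR → 11101001001101 = 14925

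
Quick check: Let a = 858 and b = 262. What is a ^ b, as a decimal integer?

604

858 = 1101011010
262 = 0100000110
XOR → 1001011100 = 604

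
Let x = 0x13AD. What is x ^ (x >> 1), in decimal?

6779

x = 1001110101101 = 5037
x>>1 = 0100111010110
XOR  = 1101001111011 = 6779
(x ^ (x >> 1) gives the standard binary-reflected Gray code of x.)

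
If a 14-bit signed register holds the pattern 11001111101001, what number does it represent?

pattern = 11001111101001 (MSB is 1 ⇒ negative)
Invert: 00110000010110, add 1 → 00110000010111 = 3095, so the value is -3095.
(Equivalently: 13289 - 2^14 = 13289 - 16384 = -3095.)

-3095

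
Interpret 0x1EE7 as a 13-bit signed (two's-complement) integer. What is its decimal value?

-281

pattern = 1111011100111 (MSB is 1 ⇒ negative)
Invert: 0000100011000, add 1 → 0000100011001 = 281, so the value is -281.
(Equivalently: 7911 - 2^13 = 7911 - 8192 = -281.)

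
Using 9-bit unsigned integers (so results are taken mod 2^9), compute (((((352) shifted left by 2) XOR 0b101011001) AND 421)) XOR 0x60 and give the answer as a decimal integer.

225

352 = 101100000
→ shifted left by 2 (mod 2^9) → 110000000 = 384
0b101011001 = 101011001
→ XOR → 011011001 = 217
421 = 110100101
→ AND → 010000001 = 129
0x60 = 001100000
→ XOR → 011100001 = 225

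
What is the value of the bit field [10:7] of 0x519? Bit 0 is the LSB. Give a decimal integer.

v = 10100011001
Shift right by 7: 1010
Mask low 4 bits: 1010 = 10

10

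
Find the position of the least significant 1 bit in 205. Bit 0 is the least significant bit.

0

205 = 11001101
Trailing zeros: 0, so the lowest set bit is bit 0 (value 1).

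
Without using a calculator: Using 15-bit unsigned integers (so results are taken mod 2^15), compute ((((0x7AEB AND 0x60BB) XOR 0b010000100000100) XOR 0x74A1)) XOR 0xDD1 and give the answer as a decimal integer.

14559

0x7AEB = 111101011101011
0x60BB = 110000010111011
→ AND → 110000010101011 = 24747
0b010000100000100 = 010000100000100
→ XOR → 100000110101111 = 16815
0x74A1 = 111010010100001
→ XOR → 011010100001110 = 13582
0xDD1 = 000110111010001
→ XOR → 011100011011111 = 14559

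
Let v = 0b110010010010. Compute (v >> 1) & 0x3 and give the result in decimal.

v = 110010010010
Shift right by 1: 11001001001
Mask low 2 bits: 01 = 1

1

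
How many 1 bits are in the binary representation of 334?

334 = 101001110
Count the 1s: 1 + 1 + 1 + 1 + 1 = 5

5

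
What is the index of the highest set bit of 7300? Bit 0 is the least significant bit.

7300 = 1110010000100
The topmost 1 is at position 12 (since 2^12 = 4096 ≤ 7300 < 8192).

12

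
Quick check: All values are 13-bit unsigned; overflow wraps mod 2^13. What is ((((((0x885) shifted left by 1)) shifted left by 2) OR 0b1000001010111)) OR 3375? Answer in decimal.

0x885 = 0100010000101
→ shifted left by 1 (mod 2^13) → 1000100001010 = 4362
→ shifted left by 2 (mod 2^13) → 0010000101000 = 1064
0b1000001010111 = 1000001010111
→ OR → 1010001111111 = 5247
3375 = 0110100101111
→ OR → 1110101111111 = 7551

7551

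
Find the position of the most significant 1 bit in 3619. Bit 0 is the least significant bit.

11

3619 = 111000100011
The topmost 1 is at position 11 (since 2^11 = 2048 ≤ 3619 < 4096).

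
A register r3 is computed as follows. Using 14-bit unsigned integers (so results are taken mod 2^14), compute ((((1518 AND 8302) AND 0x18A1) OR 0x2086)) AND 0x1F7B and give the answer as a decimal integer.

34

1518 = 00010111101110
8302 = 10000001101110
→ AND → 00000001101110 = 110
0x18A1 = 01100010100001
→ AND → 00000000100000 = 32
0x2086 = 10000010000110
→ OR → 10000010100110 = 8358
0x1F7B = 01111101111011
→ AND → 00000000100010 = 34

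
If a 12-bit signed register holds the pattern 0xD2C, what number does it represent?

-724

pattern = 110100101100 (MSB is 1 ⇒ negative)
Invert: 001011010011, add 1 → 001011010100 = 724, so the value is -724.
(Equivalently: 3372 - 2^12 = 3372 - 4096 = -724.)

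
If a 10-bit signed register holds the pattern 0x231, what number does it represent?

-463

pattern = 1000110001 (MSB is 1 ⇒ negative)
Invert: 0111001110, add 1 → 0111001111 = 463, so the value is -463.
(Equivalently: 561 - 2^10 = 561 - 1024 = -463.)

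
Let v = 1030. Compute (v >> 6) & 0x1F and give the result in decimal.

v = 10000000110
Shift right by 6: 10000
Mask low 5 bits: 10000 = 16

16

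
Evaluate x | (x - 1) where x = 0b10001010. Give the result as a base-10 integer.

139

x = 10001010 = 138
x - 1 = 10001001
OR    = 10001011 = 139
(x | (x - 1) sets all bits below the lowest set bit.)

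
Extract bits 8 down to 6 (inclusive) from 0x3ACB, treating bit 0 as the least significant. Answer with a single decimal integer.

v = 11101011001011
Shift right by 6: 11101011
Mask low 3 bits: 011 = 3

3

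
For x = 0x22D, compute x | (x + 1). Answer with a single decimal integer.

559

x = 1000101101 = 557
x + 1 = 1000101110
OR    = 1000101111 = 559
(x | (x + 1) sets the lowest cleared bit.)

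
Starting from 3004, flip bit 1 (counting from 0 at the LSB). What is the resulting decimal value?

x = 00101110111100
bit 1 is currently 0; toggle it via x ^ (1 << 1) = x ^ 2
→ 00101110111110 = 3006

3006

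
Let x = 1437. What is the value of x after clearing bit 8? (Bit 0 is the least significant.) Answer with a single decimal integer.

1181

x = 10110011101
bit 8 is currently 1; clear it via x & ~(1 << 8) = x & ~256
→ 10010011101 = 1181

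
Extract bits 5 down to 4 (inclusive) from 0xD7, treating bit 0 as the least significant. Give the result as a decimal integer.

1

v = 11010111
Shift right by 4: 1101
Mask low 2 bits: 01 = 1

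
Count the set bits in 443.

7

443 = 110111011
Count the 1s: 1 + 1 + 1 + 1 + 1 + 1 + 1 = 7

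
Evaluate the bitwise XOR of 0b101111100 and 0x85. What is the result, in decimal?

505

a = 101111100
0x85 = 010000101
XOR → 111111001 = 505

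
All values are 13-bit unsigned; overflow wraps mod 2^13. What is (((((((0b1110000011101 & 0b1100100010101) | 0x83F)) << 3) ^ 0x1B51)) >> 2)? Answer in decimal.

0b1110000011101 = 1110000011101
0b1100100010101 = 1100100010101
→ & → 1100000010101 = 6165
0x83F = 0100000111111
→ | → 1100000111111 = 6207
→ << 3 (mod 2^13) → 0000111111000 = 504
0x1B51 = 1101101010001
→ ^ → 1101010101001 = 6825
→ >> 2 → 0011010101010 = 1706

1706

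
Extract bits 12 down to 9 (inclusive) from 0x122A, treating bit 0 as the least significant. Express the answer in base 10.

v = 1001000101010
Shift right by 9: 1001
Mask low 4 bits: 1001 = 9

9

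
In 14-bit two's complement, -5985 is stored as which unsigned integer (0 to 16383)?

10399

5985 in 14 bits: 01011101100001
Invert: 10100010011110
Add 1:  10100010011111 = 10399
(Check: 2^14 - 5985 = 16384 - 5985 = 10399.)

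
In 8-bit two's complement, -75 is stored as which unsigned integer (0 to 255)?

181

75 in 8 bits: 01001011
Invert: 10110100
Add 1:  10110101 = 181
(Check: 2^8 - 75 = 256 - 75 = 181.)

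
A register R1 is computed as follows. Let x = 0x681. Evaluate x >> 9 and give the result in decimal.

3

0x681 = 11010000001
shift right by 9 → 00000000011 = 3
(equivalently, floor(1665 / 512))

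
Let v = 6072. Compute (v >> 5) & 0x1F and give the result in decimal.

v = 01011110111000
Shift right by 5: 010111101
Mask low 5 bits: 11101 = 29

29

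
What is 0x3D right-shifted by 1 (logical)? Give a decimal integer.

30

0x3D = 111101
shift right by 1 → 011110 = 30
(equivalently, floor(61 / 2))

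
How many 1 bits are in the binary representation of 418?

4

418 = 110100010
Count the 1s: 1 + 1 + 1 + 1 = 4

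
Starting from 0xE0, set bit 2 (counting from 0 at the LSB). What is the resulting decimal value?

228

x = 011100000
bit 2 is currently 0; set it via x | (1 << 2) = x | 4
→ 011100100 = 228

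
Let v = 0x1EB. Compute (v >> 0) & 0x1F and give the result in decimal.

v = 00111101011
Shift right by 0: 00111101011
Mask low 5 bits: 01011 = 11

11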